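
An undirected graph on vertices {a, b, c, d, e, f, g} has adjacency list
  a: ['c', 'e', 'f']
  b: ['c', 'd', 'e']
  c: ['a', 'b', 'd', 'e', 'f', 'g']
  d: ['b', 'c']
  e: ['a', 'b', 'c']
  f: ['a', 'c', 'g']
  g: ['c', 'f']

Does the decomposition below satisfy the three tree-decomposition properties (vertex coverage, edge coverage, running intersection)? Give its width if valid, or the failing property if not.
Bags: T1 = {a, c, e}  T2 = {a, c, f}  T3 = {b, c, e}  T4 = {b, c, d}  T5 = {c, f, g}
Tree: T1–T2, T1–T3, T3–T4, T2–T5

Every vertex of G appears in some bag (union = {a, b, c, d, e, f, g}); every edge is covered by a bag; and for each vertex v the set of bags containing v is connected in the bag tree. The decomposition is therefore valid. The largest bag has 3 vertices, so the width is 2.

Yes; width 2.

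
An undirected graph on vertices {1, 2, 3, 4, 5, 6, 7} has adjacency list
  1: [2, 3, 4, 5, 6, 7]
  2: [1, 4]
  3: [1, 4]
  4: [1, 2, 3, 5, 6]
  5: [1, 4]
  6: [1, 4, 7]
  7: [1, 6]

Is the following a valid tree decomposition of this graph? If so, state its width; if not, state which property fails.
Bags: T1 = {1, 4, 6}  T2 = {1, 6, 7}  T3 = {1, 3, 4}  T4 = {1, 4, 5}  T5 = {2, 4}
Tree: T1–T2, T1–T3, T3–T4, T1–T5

A tree decomposition must satisfy three properties: every vertex lies in some bag; for every edge, both endpoints lie together in some bag; and for every vertex, the bags containing it form a connected subtree. Here edge (1,2) lies in no bag, so the decomposition is invalid.

No — edge (1,2) lies in no bag.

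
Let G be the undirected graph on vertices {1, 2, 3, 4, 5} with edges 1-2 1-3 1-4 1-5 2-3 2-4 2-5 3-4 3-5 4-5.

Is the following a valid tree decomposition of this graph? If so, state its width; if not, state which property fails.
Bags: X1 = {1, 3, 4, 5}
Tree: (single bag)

A tree decomposition must satisfy three properties: every vertex lies in some bag; for every edge, both endpoints lie together in some bag; and for every vertex, the bags containing it form a connected subtree. Here vertex 2 appears in no bag, so the decomposition is invalid.

No — vertex 2 appears in no bag.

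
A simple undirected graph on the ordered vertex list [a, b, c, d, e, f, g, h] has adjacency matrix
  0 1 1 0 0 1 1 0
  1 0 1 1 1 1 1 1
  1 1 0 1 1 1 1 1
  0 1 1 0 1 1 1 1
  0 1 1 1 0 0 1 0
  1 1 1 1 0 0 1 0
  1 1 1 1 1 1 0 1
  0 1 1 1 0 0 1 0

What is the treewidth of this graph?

A width-4 tree decomposition is:
Bags: B1 = {b, c, d, f, g}  B2 = {b, c, d, e, g}  B3 = {a, b, c, f, g}  B4 = {b, c, d, g, h}
Tree: B1–B2, B1–B3, B1–B4
The largest bag has 5 vertices, giving width 4; this decomposition certifies tw(G) ≤ 4. For the lower bound, the 5 vertices {b, c, d, e, g} are pairwise adjacent, and any tree decomposition puts a clique entirely inside one bag — forcing width ≥ 4. Hence tw(G) = 4 exactly.

4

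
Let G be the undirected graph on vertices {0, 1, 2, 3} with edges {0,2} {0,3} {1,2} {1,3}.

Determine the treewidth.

2

A width-2 tree decomposition is:
Bags: B1 = {0, 1, 2}  B2 = {0, 1, 3}
Tree: B1–B2
Every bag has size at most 3, so the width is 3 − 1 = 2 and tw(G) ≤ 2. Since 1–2–0–3–1 is a cycle in G, G is not acyclic. Forests are exactly the graphs of treewidth ≤ 1, so tw(G) ≥ 2. The upper and lower bounds meet at 2, so that is the treewidth.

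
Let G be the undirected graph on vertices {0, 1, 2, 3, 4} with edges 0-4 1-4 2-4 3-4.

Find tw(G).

1

A width-1 tree decomposition is:
Bags: B1 = {2, 4}  B2 = {3, 4}  B3 = {0, 4}  B4 = {1, 4}
Tree: B1–B2, B2–B3, B1–B4
Each bag holds 2 vertices, so the decomposition has width 1, which upper-bounds the treewidth. Any graph with an edge has treewidth ≥ 1, and G has the edge 2–4. The upper and lower bounds meet at 1, so that is the treewidth.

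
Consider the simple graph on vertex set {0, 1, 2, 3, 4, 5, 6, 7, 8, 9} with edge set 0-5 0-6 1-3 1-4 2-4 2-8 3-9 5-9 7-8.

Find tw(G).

1

A width-1 tree decomposition is:
Bags: B1 = {0, 6}  B2 = {0, 5}  B3 = {5, 9}  B4 = {3, 9}  B5 = {1, 3}  B6 = {1, 4}  B7 = {2, 4}  B8 = {2, 8}  B9 = {7, 8}
Tree: B1–B2, B2–B3, B3–B4, B4–B5, B5–B6, B6–B7, B7–B8, B8–B9
Each bag holds 2 vertices, so the decomposition has width 1, which upper-bounds the treewidth. Since G has at least one edge (e.g. 6–0), it is not an edgeless graph, so tw(G) ≥ 1. Therefore the treewidth is 1.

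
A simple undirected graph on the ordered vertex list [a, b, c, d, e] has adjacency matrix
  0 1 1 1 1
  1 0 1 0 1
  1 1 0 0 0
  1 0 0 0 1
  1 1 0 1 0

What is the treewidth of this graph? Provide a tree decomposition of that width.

Treewidth 2.
One optimal decomposition is:
Bags: B1 = {a, d, e}  B2 = {a, b, e}  B3 = {a, b, c}
Tree: B1–B2, B2–B3

Each bag holds 3 vertices, so the decomposition has width 2, which upper-bounds the treewidth. On the other hand G contains the 3-clique {a, d, e}. A clique must lie in a single bag of any decomposition, so no decomposition can have width below 2. The upper and lower bounds meet at 2, so that is the treewidth.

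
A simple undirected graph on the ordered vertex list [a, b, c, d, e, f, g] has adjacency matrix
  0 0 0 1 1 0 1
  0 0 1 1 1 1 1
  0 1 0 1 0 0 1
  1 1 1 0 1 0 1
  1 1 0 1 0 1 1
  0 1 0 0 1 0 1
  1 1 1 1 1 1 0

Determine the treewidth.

A width-3 tree decomposition is:
Bags: B1 = {a, d, e, g}  B2 = {b, d, e, g}  B3 = {b, c, d, g}  B4 = {b, e, f, g}
Tree: B1–B2, B2–B3, B2–B4
Every bag has size at most 4, so the width is 4 − 1 = 3 and tw(G) ≤ 3. On the other hand G contains the 4-clique {a, d, e, g}. A clique must lie in a single bag of any decomposition, so no decomposition can have width below 3. Therefore the treewidth is 3.

3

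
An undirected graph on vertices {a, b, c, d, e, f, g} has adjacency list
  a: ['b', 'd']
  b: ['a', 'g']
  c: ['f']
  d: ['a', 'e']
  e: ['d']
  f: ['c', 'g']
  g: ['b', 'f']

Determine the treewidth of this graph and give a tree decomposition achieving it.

Each bag holds 2 vertices, so the decomposition has width 1, which upper-bounds the treewidth. Any graph with an edge has treewidth ≥ 1, and G has the edge e–d. Hence tw(G) = 1 exactly.

Treewidth 1.
One optimal decomposition is:
Bags: B1 = {d, e}  B2 = {a, d}  B3 = {a, b}  B4 = {b, g}  B5 = {f, g}  B6 = {c, f}
Tree: B1–B2, B2–B3, B3–B4, B4–B5, B5–B6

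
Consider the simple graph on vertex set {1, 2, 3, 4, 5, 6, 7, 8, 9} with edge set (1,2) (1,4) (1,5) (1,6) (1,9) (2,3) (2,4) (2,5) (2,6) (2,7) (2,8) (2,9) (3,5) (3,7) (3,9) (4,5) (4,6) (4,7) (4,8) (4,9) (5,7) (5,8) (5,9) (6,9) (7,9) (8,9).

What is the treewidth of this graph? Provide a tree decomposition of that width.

The largest bag has 5 vertices, giving width 4; this decomposition certifies tw(G) ≤ 4. For the lower bound, the 5 vertices {2, 3, 5, 7, 9} are pairwise adjacent, and any tree decomposition puts a clique entirely inside one bag — forcing width ≥ 4. Hence tw(G) = 4 exactly.

Treewidth 4.
One optimal decomposition is:
Bags: B1 = {2, 4, 5, 7, 9}  B2 = {2, 4, 5, 8, 9}  B3 = {1, 2, 4, 5, 9}  B4 = {1, 2, 4, 6, 9}  B5 = {2, 3, 5, 7, 9}
Tree: B1–B2, B1–B3, B3–B4, B1–B5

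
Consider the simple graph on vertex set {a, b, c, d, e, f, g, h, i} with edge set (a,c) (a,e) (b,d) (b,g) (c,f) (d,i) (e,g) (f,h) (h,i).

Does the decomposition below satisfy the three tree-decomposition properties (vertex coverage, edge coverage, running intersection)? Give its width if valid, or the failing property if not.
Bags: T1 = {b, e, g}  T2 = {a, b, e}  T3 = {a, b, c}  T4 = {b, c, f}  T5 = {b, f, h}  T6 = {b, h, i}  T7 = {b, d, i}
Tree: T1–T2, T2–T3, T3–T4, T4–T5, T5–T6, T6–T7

Yes; width 2.

Checking the three conditions: (i) the bags cover all of {a, b, c, d, e, f, g, h, i}; (ii) for each edge, some bag contains both endpoints; (iii) the bags containing any fixed vertex form a subtree. All hold, so the decomposition is valid with width 3 − 1 = 2.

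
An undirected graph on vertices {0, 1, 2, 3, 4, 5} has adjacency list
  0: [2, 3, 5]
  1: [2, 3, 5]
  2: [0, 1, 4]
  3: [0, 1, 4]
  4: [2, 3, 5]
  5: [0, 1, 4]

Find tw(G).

3

A width-3 tree decomposition is:
Bags: B1 = {2, 3, 4, 5}  B2 = {1, 2, 3, 5}  B3 = {0, 2, 3, 5}
Tree: B1–B2, B2–B3
Each bag holds 4 vertices, so the decomposition has width 3, which upper-bounds the treewidth. For the lower bound: the 4 vertex sets {3,4}, {1,2}, {5}, {0} are disjoint, each induces a connected subgraph, and every pair is joined by at least one edge of G. Contracting each set to a single vertex therefore yields K_{4} as a minor, and since treewidth is minor-monotone, tw(G) ≥ tw(K_{4}) = 3. Therefore the treewidth is 3.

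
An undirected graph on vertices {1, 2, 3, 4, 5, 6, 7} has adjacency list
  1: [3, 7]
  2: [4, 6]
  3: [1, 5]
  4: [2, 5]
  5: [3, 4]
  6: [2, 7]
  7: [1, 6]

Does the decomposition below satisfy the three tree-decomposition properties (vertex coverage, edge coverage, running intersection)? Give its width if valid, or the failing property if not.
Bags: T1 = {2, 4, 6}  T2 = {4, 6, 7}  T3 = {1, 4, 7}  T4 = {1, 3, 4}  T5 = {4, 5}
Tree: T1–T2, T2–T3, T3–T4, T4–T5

A tree decomposition must satisfy three properties: every vertex lies in some bag; for every edge, both endpoints lie together in some bag; and for every vertex, the bags containing it form a connected subtree. Here edge (3,5) lies in no bag, so the decomposition is invalid.

No — edge (3,5) lies in no bag.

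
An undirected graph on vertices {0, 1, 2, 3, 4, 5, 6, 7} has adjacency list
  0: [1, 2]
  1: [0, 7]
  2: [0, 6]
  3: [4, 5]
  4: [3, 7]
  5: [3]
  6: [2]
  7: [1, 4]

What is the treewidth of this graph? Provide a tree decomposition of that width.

Each bag holds 2 vertices, so the decomposition has width 1, which upper-bounds the treewidth. G has an edge, so its treewidth is at least 1. The upper and lower bounds meet at 1, so that is the treewidth.

Treewidth 1.
Bags: B1 = {2, 6}  B2 = {0, 2}  B3 = {0, 1}  B4 = {1, 7}  B5 = {4, 7}  B6 = {3, 4}  B7 = {3, 5}
Tree: B1–B2, B2–B3, B3–B4, B4–B5, B5–B6, B6–B7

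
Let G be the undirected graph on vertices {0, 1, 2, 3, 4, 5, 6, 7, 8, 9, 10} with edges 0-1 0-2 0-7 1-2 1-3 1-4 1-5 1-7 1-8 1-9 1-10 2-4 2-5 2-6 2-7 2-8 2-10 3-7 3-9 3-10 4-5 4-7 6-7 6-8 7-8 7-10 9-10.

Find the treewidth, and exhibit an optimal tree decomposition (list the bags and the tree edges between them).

Every bag has size at most 4, so the width is 4 − 1 = 3 and tw(G) ≤ 3. For the lower bound, the 4 vertices {1, 3, 9, 10} are pairwise adjacent, and any tree decomposition puts a clique entirely inside one bag — forcing width ≥ 3. Combining the bounds, tw(G) = 3.

Treewidth 3.
One optimal decomposition is:
Bags: B1 = {1, 2, 7, 10}  B2 = {1, 2, 4, 7}  B3 = {1, 3, 7, 10}  B4 = {1, 2, 7, 8}  B5 = {0, 1, 2, 7}  B6 = {2, 6, 7, 8}  B7 = {1, 3, 9, 10}  B8 = {1, 2, 4, 5}
Tree: B1–B2, B1–B3, B2–B4, B4–B5, B4–B6, B3–B7, B2–B8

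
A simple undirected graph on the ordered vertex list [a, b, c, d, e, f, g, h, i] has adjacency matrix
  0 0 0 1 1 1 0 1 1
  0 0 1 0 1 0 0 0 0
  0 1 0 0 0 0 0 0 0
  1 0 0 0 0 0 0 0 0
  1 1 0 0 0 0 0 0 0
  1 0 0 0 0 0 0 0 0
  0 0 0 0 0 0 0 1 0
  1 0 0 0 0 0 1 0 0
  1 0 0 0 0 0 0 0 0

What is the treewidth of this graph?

A width-1 tree decomposition is:
Bags: B1 = {a, h}  B2 = {a, f}  B3 = {a, e}  B4 = {a, d}  B5 = {a, i}  B6 = {b, e}  B7 = {g, h}  B8 = {b, c}
Tree: B1–B2, B2–B3, B2–B4, B2–B5, B3–B6, B1–B7, B6–B8
Every bag has size at most 2, so the width is 2 − 1 = 1 and tw(G) ≤ 1. Since G has at least one edge (e.g. a–h), it is not an edgeless graph, so tw(G) ≥ 1. Hence tw(G) = 1 exactly.

1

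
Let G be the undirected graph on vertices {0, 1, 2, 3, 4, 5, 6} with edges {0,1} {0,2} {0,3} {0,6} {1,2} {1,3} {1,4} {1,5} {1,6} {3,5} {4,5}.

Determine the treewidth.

A width-2 tree decomposition is:
Bags: B1 = {0, 1, 6}  B2 = {0, 1, 3}  B3 = {1, 3, 5}  B4 = {0, 1, 2}  B5 = {1, 4, 5}
Tree: B1–B2, B2–B3, B1–B4, B3–B5
The largest bag has 3 vertices, giving width 2; this decomposition certifies tw(G) ≤ 2. For the lower bound, the 3 vertices {0, 1, 2} are pairwise adjacent, and any tree decomposition puts a clique entirely inside one bag — forcing width ≥ 2. Therefore the treewidth is 2.

2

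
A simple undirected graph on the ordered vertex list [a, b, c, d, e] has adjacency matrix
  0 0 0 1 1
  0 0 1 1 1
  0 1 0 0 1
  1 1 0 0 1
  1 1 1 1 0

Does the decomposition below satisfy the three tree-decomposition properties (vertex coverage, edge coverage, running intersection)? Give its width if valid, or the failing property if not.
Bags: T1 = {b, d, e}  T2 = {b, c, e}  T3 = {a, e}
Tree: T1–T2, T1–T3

No — edge (d,a) lies in no bag.

A tree decomposition must satisfy three properties: every vertex lies in some bag; for every edge, both endpoints lie together in some bag; and for every vertex, the bags containing it form a connected subtree. Here edge (d,a) lies in no bag, so the decomposition is invalid.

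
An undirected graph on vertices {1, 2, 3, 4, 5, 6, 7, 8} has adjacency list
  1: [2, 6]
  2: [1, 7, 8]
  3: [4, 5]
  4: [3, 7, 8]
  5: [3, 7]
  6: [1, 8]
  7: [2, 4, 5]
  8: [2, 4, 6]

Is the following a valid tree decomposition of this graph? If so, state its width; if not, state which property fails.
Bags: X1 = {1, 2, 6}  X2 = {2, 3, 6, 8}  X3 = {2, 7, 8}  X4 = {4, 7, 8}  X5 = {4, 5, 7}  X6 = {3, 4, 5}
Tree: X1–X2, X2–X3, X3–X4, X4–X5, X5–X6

A tree decomposition must satisfy three properties: every vertex lies in some bag; for every edge, both endpoints lie together in some bag; and for every vertex, the bags containing it form a connected subtree. Here bags containing vertex 3 are not connected in the tree, so the decomposition is invalid.

No — bags containing vertex 3 are not connected in the tree.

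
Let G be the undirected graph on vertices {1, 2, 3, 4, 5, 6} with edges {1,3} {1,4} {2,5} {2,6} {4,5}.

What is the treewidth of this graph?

A width-1 tree decomposition is:
Bags: B1 = {2, 6}  B2 = {2, 5}  B3 = {4, 5}  B4 = {1, 4}  B5 = {1, 3}
Tree: B1–B2, B2–B3, B3–B4, B4–B5
The largest bag has 2 vertices, giving width 1; this decomposition certifies tw(G) ≤ 1. G has an edge, so its treewidth is at least 1. Hence tw(G) = 1 exactly.

1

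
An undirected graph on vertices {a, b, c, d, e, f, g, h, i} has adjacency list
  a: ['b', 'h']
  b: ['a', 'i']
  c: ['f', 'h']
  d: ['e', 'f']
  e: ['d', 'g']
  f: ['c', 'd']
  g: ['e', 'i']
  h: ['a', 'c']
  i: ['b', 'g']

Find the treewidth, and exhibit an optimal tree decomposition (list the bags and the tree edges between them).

The largest bag has 3 vertices, giving width 2; this decomposition certifies tw(G) ≤ 2. Since b–a–h–c–f–d–e–g–i–b is a cycle in G, G is not acyclic. Forests are exactly the graphs of treewidth ≤ 1, so tw(G) ≥ 2. Hence tw(G) = 2 exactly.

Treewidth 2.
One such decomposition:
Bags: B1 = {a, b, h}  B2 = {b, c, h}  B3 = {b, c, f}  B4 = {b, d, f}  B5 = {b, d, e}  B6 = {b, e, g}  B7 = {b, g, i}
Tree: B1–B2, B2–B3, B3–B4, B4–B5, B5–B6, B6–B7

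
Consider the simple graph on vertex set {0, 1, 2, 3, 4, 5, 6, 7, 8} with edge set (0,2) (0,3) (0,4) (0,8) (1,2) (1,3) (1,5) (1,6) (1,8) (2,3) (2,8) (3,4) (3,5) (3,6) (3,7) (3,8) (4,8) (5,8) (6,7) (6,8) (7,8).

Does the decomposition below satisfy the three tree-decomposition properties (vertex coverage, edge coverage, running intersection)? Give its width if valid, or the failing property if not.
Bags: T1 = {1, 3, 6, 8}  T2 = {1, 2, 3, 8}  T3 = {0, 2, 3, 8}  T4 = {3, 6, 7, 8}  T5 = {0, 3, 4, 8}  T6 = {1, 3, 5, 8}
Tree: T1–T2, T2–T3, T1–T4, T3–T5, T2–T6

Yes; width 3.

Checking the three conditions: (i) the bags cover all of {0, 1, 2, 3, 4, 5, 6, 7, 8}; (ii) for each edge, some bag contains both endpoints; (iii) the bags containing any fixed vertex form a subtree. All hold, so the decomposition is valid with width 4 − 1 = 3.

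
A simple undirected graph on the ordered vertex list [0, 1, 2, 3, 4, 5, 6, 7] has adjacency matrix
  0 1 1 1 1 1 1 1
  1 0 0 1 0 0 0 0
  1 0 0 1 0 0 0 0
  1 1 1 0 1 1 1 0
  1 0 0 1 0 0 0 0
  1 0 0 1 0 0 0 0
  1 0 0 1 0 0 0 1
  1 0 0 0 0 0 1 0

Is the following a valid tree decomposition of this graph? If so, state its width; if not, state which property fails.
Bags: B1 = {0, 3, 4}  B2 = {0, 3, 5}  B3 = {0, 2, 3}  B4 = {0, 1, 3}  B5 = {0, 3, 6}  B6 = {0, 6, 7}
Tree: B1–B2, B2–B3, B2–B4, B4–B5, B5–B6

Vertex coverage: the bags together contain {0, 1, 2, 3, 4, 5, 6, 7}, the full vertex set. Edge coverage: each edge of G has both endpoints in at least one bag. Running intersection: for every vertex, the bags containing it form a connected subtree. All three properties hold, so this is a valid tree decomposition of width max|bag| − 1 = 2, and hence tw(G) ≤ 2.

Yes; width 2.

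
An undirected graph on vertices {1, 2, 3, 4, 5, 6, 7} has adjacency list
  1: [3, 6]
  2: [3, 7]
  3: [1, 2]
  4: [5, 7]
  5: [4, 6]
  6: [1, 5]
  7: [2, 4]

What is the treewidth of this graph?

2

A width-2 tree decomposition is:
Bags: B1 = {1, 2, 3}  B2 = {1, 2, 7}  B3 = {1, 4, 7}  B4 = {1, 4, 5}  B5 = {1, 5, 6}
Tree: B1–B2, B2–B3, B3–B4, B4–B5
The largest bag has 3 vertices, giving width 2; this decomposition certifies tw(G) ≤ 2. Since 1–3–2–7–4–5–6–1 is a cycle in G, G is not acyclic. Forests are exactly the graphs of treewidth ≤ 1, so tw(G) ≥ 2. Combining the bounds, tw(G) = 2.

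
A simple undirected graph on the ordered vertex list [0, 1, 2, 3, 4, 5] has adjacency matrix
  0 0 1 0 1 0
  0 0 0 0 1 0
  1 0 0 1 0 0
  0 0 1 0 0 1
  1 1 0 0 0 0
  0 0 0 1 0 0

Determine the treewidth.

1

A width-1 tree decomposition is:
Bags: B1 = {2, 3}  B2 = {3, 5}  B3 = {0, 2}  B4 = {0, 4}  B5 = {1, 4}
Tree: B1–B2, B1–B3, B3–B4, B4–B5
Every bag has size at most 2, so the width is 2 − 1 = 1 and tw(G) ≤ 1. G has an edge, so its treewidth is at least 1. Hence tw(G) = 1 exactly.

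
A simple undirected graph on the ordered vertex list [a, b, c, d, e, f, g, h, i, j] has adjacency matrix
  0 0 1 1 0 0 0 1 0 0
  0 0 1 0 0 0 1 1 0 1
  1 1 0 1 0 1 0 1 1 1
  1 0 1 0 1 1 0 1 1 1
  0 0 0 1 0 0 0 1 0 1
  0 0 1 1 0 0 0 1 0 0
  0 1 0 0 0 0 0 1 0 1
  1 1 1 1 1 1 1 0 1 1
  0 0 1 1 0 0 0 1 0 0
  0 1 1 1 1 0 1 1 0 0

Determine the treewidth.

3

A width-3 tree decomposition is:
Bags: B1 = {b, c, h, j}  B2 = {b, g, h, j}  B3 = {c, d, h, j}  B4 = {a, c, d, h}  B5 = {c, d, h, i}  B6 = {d, e, h, j}  B7 = {c, d, f, h}
Tree: B1–B2, B1–B3, B3–B4, B3–B5, B3–B6, B3–B7
Every bag has size at most 4, so the width is 4 − 1 = 3 and tw(G) ≤ 3. For the lower bound, the 4 vertices {d, e, h, j} are pairwise adjacent, and any tree decomposition puts a clique entirely inside one bag — forcing width ≥ 3. Combining the bounds, tw(G) = 3.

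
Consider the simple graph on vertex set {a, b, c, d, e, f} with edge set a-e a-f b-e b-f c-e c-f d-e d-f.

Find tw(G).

A width-2 tree decomposition is:
Bags: B1 = {d, e, f}  B2 = {b, e, f}  B3 = {a, e, f}  B4 = {c, e, f}
Tree: B1–B2, B2–B3, B3–B4
The largest bag has 3 vertices, giving width 2; this decomposition certifies tw(G) ≤ 2. The edges d–f–b–e–d form a cycle, so G is not a tree and its treewidth is at least 2. The upper and lower bounds meet at 2, so that is the treewidth.

2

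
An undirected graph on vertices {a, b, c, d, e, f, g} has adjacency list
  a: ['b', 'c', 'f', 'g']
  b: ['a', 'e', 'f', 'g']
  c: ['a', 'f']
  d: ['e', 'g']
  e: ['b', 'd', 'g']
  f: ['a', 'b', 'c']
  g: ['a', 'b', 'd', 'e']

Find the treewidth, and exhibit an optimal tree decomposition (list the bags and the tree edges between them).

Treewidth 2.
One optimal decomposition is:
Bags: B1 = {a, b, g}  B2 = {a, b, f}  B3 = {b, e, g}  B4 = {a, c, f}  B5 = {d, e, g}
Tree: B1–B2, B1–B3, B2–B4, B3–B5

The largest bag has 3 vertices, giving width 2; this decomposition certifies tw(G) ≤ 2. On the other hand G contains the 3-clique {d, e, g}. A clique must lie in a single bag of any decomposition, so no decomposition can have width below 2. The upper and lower bounds meet at 2, so that is the treewidth.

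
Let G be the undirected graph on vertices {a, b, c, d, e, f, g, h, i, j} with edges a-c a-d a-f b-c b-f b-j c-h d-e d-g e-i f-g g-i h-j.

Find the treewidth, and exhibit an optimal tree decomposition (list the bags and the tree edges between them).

Treewidth 2.
Bags: B1 = {e, g, i}  B2 = {d, e, g}  B3 = {d, f, g}  B4 = {a, d, f}  B5 = {a, b, f}  B6 = {a, b, c}  B7 = {b, c, j}  B8 = {c, h, j}
Tree: B1–B2, B2–B3, B3–B4, B4–B5, B5–B6, B6–B7, B7–B8

Every bag has size at most 3, so the width is 3 − 1 = 2 and tw(G) ≤ 2. For the lower bound, G contains the cycle i–e–d–g–i, so G is not a forest; only forests have treewidth ≤ 1, hence tw(G) ≥ 2. Hence tw(G) = 2 exactly.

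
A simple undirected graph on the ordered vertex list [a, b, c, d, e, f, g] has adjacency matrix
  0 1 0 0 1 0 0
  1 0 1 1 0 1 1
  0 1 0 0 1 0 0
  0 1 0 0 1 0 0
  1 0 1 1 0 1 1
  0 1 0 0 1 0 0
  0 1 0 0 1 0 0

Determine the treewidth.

A width-2 tree decomposition is:
Bags: B1 = {b, d, e}  B2 = {b, c, e}  B3 = {a, b, e}  B4 = {b, e, g}  B5 = {b, e, f}
Tree: B1–B2, B2–B3, B3–B4, B4–B5
The largest bag has 3 vertices, giving width 2; this decomposition certifies tw(G) ≤ 2. For the lower bound, G contains the cycle b–d–e–c–b, so G is not a forest; only forests have treewidth ≤ 1, hence tw(G) ≥ 2. Combining the bounds, tw(G) = 2.

2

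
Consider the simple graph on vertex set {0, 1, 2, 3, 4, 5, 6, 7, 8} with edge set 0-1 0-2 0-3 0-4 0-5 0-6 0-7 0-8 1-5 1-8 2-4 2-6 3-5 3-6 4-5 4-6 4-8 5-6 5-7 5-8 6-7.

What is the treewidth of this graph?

3

A width-3 tree decomposition is:
Bags: B1 = {0, 3, 5, 6}  B2 = {0, 4, 5, 6}  B3 = {0, 2, 4, 6}  B4 = {0, 4, 5, 8}  B5 = {0, 1, 5, 8}  B6 = {0, 5, 6, 7}
Tree: B1–B2, B2–B3, B2–B4, B4–B5, B1–B6
Each bag holds 4 vertices, so the decomposition has width 3, which upper-bounds the treewidth. Conversely, {0, 2, 4, 6} is a clique of size 4, and the vertices of any clique must share a bag in every tree decomposition; so some bag has ≥ 4 vertices and tw(G) ≥ 3. Therefore the treewidth is 3.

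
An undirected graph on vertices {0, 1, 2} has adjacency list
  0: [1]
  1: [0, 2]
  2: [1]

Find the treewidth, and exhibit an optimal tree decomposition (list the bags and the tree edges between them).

Treewidth 1.
One optimal decomposition is:
Bags: B1 = {1, 2}  B2 = {0, 1}
Tree: B1–B2

The largest bag has 2 vertices, giving width 1; this decomposition certifies tw(G) ≤ 1. Any graph with an edge has treewidth ≥ 1, and G has the edge 1–2. The upper and lower bounds meet at 1, so that is the treewidth.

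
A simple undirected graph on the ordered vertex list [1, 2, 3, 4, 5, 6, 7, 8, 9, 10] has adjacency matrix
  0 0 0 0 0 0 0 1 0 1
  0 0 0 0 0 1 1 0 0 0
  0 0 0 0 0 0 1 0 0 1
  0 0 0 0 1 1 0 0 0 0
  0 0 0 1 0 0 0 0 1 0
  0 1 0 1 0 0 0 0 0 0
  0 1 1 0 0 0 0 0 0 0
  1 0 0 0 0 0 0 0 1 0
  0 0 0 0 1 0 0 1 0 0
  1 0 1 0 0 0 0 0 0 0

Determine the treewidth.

2

A width-2 tree decomposition is:
Bags: B1 = {1, 3, 10}  B2 = {1, 3, 7}  B3 = {1, 2, 7}  B4 = {1, 2, 6}  B5 = {1, 4, 6}  B6 = {1, 4, 5}  B7 = {1, 5, 9}  B8 = {1, 8, 9}
Tree: B1–B2, B2–B3, B3–B4, B4–B5, B5–B6, B6–B7, B7–B8
Every bag has size at most 3, so the width is 3 − 1 = 2 and tw(G) ≤ 2. For the lower bound, G contains the cycle 1–10–3–7–2–6–4–5–9–8–1, so G is not a forest; only forests have treewidth ≤ 1, hence tw(G) ≥ 2. The upper and lower bounds meet at 2, so that is the treewidth.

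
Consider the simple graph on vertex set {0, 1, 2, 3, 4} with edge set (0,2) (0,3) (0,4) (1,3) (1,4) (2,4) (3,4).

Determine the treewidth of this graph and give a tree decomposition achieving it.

Treewidth 2.
Bags: B1 = {0, 3, 4}  B2 = {0, 2, 4}  B3 = {1, 3, 4}
Tree: B1–B2, B1–B3

The largest bag has 3 vertices, giving width 2; this decomposition certifies tw(G) ≤ 2. On the other hand G contains the 3-clique {0, 2, 4}. A clique must lie in a single bag of any decomposition, so no decomposition can have width below 2. The upper and lower bounds meet at 2, so that is the treewidth.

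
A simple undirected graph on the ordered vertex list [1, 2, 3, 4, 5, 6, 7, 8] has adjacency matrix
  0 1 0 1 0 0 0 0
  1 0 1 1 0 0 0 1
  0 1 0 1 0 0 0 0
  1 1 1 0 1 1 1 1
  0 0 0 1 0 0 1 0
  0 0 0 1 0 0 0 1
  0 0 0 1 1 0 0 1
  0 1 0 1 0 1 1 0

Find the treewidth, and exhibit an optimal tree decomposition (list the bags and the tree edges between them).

The largest bag has 3 vertices, giving width 2; this decomposition certifies tw(G) ≤ 2. On the other hand G contains the 3-clique {2, 4, 8}. A clique must lie in a single bag of any decomposition, so no decomposition can have width below 2. Therefore the treewidth is 2.

Treewidth 2.
One optimal decomposition is:
Bags: B1 = {4, 6, 8}  B2 = {2, 4, 8}  B3 = {4, 7, 8}  B4 = {4, 5, 7}  B5 = {2, 3, 4}  B6 = {1, 2, 4}
Tree: B1–B2, B1–B3, B3–B4, B2–B5, B5–B6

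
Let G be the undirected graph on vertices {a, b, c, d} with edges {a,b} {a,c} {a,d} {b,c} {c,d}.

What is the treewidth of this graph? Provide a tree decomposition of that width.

Each bag holds 3 vertices, so the decomposition has width 2, which upper-bounds the treewidth. On the other hand G contains the 3-clique {a, c, d}. A clique must lie in a single bag of any decomposition, so no decomposition can have width below 2. Therefore the treewidth is 2.

Treewidth 2.
One optimal decomposition is:
Bags: B1 = {a, b, c}  B2 = {a, c, d}
Tree: B1–B2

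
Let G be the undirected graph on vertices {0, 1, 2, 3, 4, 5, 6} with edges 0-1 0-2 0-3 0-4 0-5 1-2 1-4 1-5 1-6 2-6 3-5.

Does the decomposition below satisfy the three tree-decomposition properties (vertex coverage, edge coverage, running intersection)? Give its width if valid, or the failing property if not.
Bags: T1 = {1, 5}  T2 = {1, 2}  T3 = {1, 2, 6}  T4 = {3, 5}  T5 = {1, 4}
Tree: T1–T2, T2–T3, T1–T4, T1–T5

No — vertex 0 appears in no bag.

A tree decomposition must satisfy three properties: every vertex lies in some bag; for every edge, both endpoints lie together in some bag; and for every vertex, the bags containing it form a connected subtree. Here vertex 0 appears in no bag, so the decomposition is invalid.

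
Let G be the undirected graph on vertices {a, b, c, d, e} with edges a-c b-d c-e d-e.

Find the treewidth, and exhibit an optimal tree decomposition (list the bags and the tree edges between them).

Treewidth 1.
One such decomposition:
Bags: B1 = {b, d}  B2 = {d, e}  B3 = {c, e}  B4 = {a, c}
Tree: B1–B2, B2–B3, B3–B4

Every bag has size at most 2, so the width is 2 − 1 = 1 and tw(G) ≤ 1. Since G has at least one edge (e.g. b–d), it is not an edgeless graph, so tw(G) ≥ 1. The upper and lower bounds meet at 1, so that is the treewidth.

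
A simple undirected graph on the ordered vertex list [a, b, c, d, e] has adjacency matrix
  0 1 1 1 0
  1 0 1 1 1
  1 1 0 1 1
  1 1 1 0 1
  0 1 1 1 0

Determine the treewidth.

3

A width-3 tree decomposition is:
Bags: B1 = {a, b, c, d}  B2 = {b, c, d, e}
Tree: B1–B2
The largest bag has 4 vertices, giving width 3; this decomposition certifies tw(G) ≤ 3. For the lower bound, the 4 vertices {b, c, d, e} are pairwise adjacent, and any tree decomposition puts a clique entirely inside one bag — forcing width ≥ 3. Therefore the treewidth is 3.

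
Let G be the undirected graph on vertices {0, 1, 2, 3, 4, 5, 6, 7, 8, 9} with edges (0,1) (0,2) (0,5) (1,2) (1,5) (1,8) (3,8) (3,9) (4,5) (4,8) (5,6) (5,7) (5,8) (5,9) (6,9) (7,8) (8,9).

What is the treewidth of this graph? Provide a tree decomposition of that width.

Each bag holds 3 vertices, so the decomposition has width 2, which upper-bounds the treewidth. For the lower bound, the 3 vertices {0, 1, 2} are pairwise adjacent, and any tree decomposition puts a clique entirely inside one bag — forcing width ≥ 2. Therefore the treewidth is 2.

Treewidth 2.
One such decomposition:
Bags: B1 = {5, 8, 9}  B2 = {5, 6, 9}  B3 = {1, 5, 8}  B4 = {4, 5, 8}  B5 = {3, 8, 9}  B6 = {5, 7, 8}  B7 = {0, 1, 5}  B8 = {0, 1, 2}
Tree: B1–B2, B1–B3, B3–B4, B1–B5, B3–B6, B3–B7, B7–B8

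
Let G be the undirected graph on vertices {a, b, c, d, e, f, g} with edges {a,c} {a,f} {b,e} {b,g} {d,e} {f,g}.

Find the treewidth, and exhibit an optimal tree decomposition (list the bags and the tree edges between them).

Every bag has size at most 2, so the width is 2 − 1 = 1 and tw(G) ≤ 1. G has an edge, so its treewidth is at least 1. Combining the bounds, tw(G) = 1.

Treewidth 1.
Bags: B1 = {d, e}  B2 = {b, e}  B3 = {b, g}  B4 = {f, g}  B5 = {a, f}  B6 = {a, c}
Tree: B1–B2, B2–B3, B3–B4, B4–B5, B5–B6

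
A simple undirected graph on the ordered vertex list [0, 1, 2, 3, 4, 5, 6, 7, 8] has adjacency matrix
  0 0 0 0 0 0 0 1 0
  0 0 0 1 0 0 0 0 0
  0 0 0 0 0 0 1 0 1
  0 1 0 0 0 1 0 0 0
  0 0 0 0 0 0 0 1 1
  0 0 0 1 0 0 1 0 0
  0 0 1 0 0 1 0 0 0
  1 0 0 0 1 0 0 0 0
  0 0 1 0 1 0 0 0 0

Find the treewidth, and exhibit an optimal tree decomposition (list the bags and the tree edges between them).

Every bag has size at most 2, so the width is 2 − 1 = 1 and tw(G) ≤ 1. Any graph with an edge has treewidth ≥ 1, and G has the edge 0–7. Combining the bounds, tw(G) = 1.

Treewidth 1.
Bags: B1 = {0, 7}  B2 = {4, 7}  B3 = {4, 8}  B4 = {2, 8}  B5 = {2, 6}  B6 = {5, 6}  B7 = {3, 5}  B8 = {1, 3}
Tree: B1–B2, B2–B3, B3–B4, B4–B5, B5–B6, B6–B7, B7–B8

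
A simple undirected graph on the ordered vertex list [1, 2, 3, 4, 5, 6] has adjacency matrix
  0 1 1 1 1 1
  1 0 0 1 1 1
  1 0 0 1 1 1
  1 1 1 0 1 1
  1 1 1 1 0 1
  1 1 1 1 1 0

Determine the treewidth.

A width-4 tree decomposition is:
Bags: B1 = {1, 3, 4, 5, 6}  B2 = {1, 2, 4, 5, 6}
Tree: B1–B2
Each bag holds 5 vertices, so the decomposition has width 4, which upper-bounds the treewidth. For the lower bound, the 5 vertices {1, 2, 4, 5, 6} are pairwise adjacent, and any tree decomposition puts a clique entirely inside one bag — forcing width ≥ 4. The upper and lower bounds meet at 4, so that is the treewidth.

4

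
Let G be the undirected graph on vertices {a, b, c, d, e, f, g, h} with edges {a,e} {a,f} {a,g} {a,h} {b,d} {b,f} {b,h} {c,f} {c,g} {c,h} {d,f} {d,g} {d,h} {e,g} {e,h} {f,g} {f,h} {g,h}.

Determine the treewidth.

A width-3 tree decomposition is:
Bags: B1 = {a, f, g, h}  B2 = {d, f, g, h}  B3 = {b, d, f, h}  B4 = {c, f, g, h}  B5 = {a, e, g, h}
Tree: B1–B2, B2–B3, B1–B4, B1–B5
The largest bag has 4 vertices, giving width 3; this decomposition certifies tw(G) ≤ 3. Conversely, {a, e, g, h} is a clique of size 4, and the vertices of any clique must share a bag in every tree decomposition; so some bag has ≥ 4 vertices and tw(G) ≥ 3. The upper and lower bounds meet at 3, so that is the treewidth.

3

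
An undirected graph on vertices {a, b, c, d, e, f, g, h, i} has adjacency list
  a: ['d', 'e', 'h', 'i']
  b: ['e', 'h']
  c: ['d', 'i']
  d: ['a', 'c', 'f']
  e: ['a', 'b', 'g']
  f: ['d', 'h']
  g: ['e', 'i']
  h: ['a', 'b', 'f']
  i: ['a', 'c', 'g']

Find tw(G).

3

A width-3 tree decomposition is:
Bags: B1 = {b, d, f, h}  B2 = {a, b, d, h}  B3 = {a, b, d, e}  B4 = {a, c, d, e}  B5 = {a, c, e, i}  B6 = {c, e, g, i}
Tree: B1–B2, B2–B3, B3–B4, B4–B5, B5–B6
Every bag has size at most 4, so the width is 4 − 1 = 3 and tw(G) ≤ 3. For the lower bound: the 4 vertex sets {b,f,h}, {d}, {a}, {c,e,g,i} are disjoint, each induces a connected subgraph, and every pair is joined by at least one edge of G. Contracting each set to a single vertex therefore yields K_{4} as a minor, and since treewidth is minor-monotone, tw(G) ≥ tw(K_{4}) = 3. Combining the bounds, tw(G) = 3.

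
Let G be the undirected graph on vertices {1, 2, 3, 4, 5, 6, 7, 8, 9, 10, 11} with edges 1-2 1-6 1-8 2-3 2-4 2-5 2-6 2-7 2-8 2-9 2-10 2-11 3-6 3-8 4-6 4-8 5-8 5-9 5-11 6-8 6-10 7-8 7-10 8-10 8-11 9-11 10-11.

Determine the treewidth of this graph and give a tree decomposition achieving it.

The largest bag has 4 vertices, giving width 3; this decomposition certifies tw(G) ≤ 3. On the other hand G contains the 4-clique {2, 8, 10, 11}. A clique must lie in a single bag of any decomposition, so no decomposition can have width below 3. Therefore the treewidth is 3.

Treewidth 3.
Bags: B1 = {2, 7, 8, 10}  B2 = {2, 8, 10, 11}  B3 = {2, 5, 8, 11}  B4 = {2, 6, 8, 10}  B5 = {1, 2, 6, 8}  B6 = {2, 5, 9, 11}  B7 = {2, 3, 6, 8}  B8 = {2, 4, 6, 8}
Tree: B1–B2, B2–B3, B2–B4, B4–B5, B3–B6, B5–B7, B7–B8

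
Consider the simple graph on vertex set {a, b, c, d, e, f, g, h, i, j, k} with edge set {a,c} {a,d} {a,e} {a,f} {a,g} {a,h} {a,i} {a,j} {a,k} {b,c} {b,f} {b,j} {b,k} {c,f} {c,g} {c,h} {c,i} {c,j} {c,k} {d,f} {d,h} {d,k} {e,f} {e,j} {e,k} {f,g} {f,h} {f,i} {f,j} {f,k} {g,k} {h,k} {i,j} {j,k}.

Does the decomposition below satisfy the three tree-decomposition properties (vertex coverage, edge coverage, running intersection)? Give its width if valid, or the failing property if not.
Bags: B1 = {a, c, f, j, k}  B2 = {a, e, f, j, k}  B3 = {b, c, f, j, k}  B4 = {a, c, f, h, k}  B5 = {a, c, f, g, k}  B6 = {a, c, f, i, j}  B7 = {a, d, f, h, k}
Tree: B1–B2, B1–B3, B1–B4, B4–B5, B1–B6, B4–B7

Yes; width 4.

Every vertex of G appears in some bag (union = {a, b, c, d, e, f, g, h, i, j, k}); every edge is covered by a bag; and for each vertex v the set of bags containing v is connected in the bag tree. The decomposition is therefore valid. The largest bag has 5 vertices, so the width is 4.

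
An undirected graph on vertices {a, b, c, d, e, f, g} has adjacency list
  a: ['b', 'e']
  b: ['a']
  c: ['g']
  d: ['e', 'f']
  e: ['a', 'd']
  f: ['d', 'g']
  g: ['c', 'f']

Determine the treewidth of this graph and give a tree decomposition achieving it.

Treewidth 1.
Bags: B1 = {c, g}  B2 = {f, g}  B3 = {d, f}  B4 = {d, e}  B5 = {a, e}  B6 = {a, b}
Tree: B1–B2, B2–B3, B3–B4, B4–B5, B5–B6

The largest bag has 2 vertices, giving width 1; this decomposition certifies tw(G) ≤ 1. Since G has at least one edge (e.g. c–g), it is not an edgeless graph, so tw(G) ≥ 1. Therefore the treewidth is 1.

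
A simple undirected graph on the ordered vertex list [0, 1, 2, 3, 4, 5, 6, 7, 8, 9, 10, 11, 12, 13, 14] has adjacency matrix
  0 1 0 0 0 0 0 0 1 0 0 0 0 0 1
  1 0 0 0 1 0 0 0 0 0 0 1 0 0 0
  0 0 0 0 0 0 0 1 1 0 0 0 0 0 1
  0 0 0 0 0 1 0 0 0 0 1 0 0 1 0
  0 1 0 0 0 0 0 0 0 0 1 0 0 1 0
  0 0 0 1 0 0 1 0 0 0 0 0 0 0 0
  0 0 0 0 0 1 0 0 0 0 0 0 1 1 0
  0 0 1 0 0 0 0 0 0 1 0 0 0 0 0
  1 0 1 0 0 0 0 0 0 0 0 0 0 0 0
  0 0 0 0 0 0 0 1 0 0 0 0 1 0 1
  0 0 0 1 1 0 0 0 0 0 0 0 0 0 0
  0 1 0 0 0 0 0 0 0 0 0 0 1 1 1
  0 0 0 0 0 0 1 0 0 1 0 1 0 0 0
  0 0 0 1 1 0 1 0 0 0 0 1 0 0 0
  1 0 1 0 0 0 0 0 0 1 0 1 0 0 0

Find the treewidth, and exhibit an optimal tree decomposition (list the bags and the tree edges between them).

Each bag holds 4 vertices, so the decomposition has width 3, which upper-bounds the treewidth. For the lower bound: the 4 vertex sets {2,7,8}, {9}, {14}, {0,1,11,12} are disjoint, each induces a connected subgraph, and every pair is joined by at least one edge of G. Contracting each set to a single vertex therefore yields K_{4} as a minor, and since treewidth is minor-monotone, tw(G) ≥ tw(K_{4}) = 3. Therefore the treewidth is 3.

Treewidth 3.
One such decomposition:
Bags: B1 = {2, 7, 8, 9}  B2 = {2, 8, 9, 14}  B3 = {0, 8, 9, 14}  B4 = {0, 9, 12, 14}  B5 = {0, 11, 12, 14}  B6 = {0, 1, 11, 12}  B7 = {1, 6, 11, 12}  B8 = {1, 6, 11, 13}  B9 = {1, 4, 6, 13}  B10 = {4, 5, 6, 13}  B11 = {3, 4, 5, 13}  B12 = {3, 4, 5, 10}
Tree: B1–B2, B2–B3, B3–B4, B4–B5, B5–B6, B6–B7, B7–B8, B8–B9, B9–B10, B10–B11, B11–B12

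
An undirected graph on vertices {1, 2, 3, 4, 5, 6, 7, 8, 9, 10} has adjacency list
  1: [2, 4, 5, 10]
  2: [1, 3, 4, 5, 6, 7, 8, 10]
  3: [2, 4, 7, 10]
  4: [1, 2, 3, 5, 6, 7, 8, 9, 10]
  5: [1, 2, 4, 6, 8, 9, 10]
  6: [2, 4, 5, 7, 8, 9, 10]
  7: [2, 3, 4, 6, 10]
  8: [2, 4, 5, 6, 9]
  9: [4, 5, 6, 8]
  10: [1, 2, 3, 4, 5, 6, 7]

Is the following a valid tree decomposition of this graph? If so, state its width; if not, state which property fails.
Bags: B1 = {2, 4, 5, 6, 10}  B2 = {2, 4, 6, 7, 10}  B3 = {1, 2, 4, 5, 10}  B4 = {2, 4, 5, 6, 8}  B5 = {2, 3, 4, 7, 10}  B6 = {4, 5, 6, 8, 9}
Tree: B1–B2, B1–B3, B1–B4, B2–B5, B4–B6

Yes; width 4.

Vertex coverage: the bags together contain {1, 2, 3, 4, 5, 6, 7, 8, 9, 10}, the full vertex set. Edge coverage: each edge of G has both endpoints in at least one bag. Running intersection: for every vertex, the bags containing it form a connected subtree. All three properties hold, so this is a valid tree decomposition of width max|bag| − 1 = 4, and hence tw(G) ≤ 4.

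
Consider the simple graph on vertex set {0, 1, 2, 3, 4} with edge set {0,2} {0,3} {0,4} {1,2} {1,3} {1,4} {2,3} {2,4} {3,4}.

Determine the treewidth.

A width-3 tree decomposition is:
Bags: B1 = {1, 2, 3, 4}  B2 = {0, 2, 3, 4}
Tree: B1–B2
Each bag holds 4 vertices, so the decomposition has width 3, which upper-bounds the treewidth. Conversely, {0, 2, 3, 4} is a clique of size 4, and the vertices of any clique must share a bag in every tree decomposition; so some bag has ≥ 4 vertices and tw(G) ≥ 3. Hence tw(G) = 3 exactly.

3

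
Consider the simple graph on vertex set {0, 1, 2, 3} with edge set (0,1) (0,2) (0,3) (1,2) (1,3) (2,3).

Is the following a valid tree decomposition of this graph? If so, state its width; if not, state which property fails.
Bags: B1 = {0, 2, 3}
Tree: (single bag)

A tree decomposition must satisfy three properties: every vertex lies in some bag; for every edge, both endpoints lie together in some bag; and for every vertex, the bags containing it form a connected subtree. Here vertex 1 appears in no bag, so the decomposition is invalid.

No — vertex 1 appears in no bag.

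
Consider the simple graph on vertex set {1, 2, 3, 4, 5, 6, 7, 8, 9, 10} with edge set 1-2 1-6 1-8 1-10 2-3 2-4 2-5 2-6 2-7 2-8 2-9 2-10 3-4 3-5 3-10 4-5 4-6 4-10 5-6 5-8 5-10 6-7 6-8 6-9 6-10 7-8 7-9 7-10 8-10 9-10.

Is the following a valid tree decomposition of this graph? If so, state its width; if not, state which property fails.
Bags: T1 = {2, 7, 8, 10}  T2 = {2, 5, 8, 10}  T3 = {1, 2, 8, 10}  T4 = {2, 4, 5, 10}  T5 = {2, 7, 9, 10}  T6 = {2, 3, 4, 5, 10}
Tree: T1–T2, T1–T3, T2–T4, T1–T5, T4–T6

No — vertex 6 appears in no bag.

A tree decomposition must satisfy three properties: every vertex lies in some bag; for every edge, both endpoints lie together in some bag; and for every vertex, the bags containing it form a connected subtree. Here vertex 6 appears in no bag, so the decomposition is invalid.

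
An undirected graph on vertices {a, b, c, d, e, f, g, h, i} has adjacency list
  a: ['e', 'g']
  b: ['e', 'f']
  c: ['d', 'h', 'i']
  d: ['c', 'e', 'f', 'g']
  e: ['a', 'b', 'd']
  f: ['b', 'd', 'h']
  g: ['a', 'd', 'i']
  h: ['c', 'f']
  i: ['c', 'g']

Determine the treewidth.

3

A width-3 tree decomposition is:
Bags: B1 = {a, c, g, i}  B2 = {a, c, d, g}  B3 = {a, c, d, e}  B4 = {c, d, e, h}  B5 = {d, e, f, h}  B6 = {b, e, f, h}
Tree: B1–B2, B2–B3, B3–B4, B4–B5, B5–B6
The largest bag has 4 vertices, giving width 3; this decomposition certifies tw(G) ≤ 3. For the lower bound: the 4 vertex sets {a,g,i}, {c}, {d}, {b,e,f,h} are disjoint, each induces a connected subgraph, and every pair is joined by at least one edge of G. Contracting each set to a single vertex therefore yields K_{4} as a minor, and since treewidth is minor-monotone, tw(G) ≥ tw(K_{4}) = 3. Combining the bounds, tw(G) = 3.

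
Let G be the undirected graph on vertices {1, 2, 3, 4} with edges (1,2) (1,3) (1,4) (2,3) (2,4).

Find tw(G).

A width-2 tree decomposition is:
Bags: B1 = {1, 2, 3}  B2 = {1, 2, 4}
Tree: B1–B2
Each bag holds 3 vertices, so the decomposition has width 2, which upper-bounds the treewidth. For the lower bound, the 3 vertices {1, 2, 3} are pairwise adjacent, and any tree decomposition puts a clique entirely inside one bag — forcing width ≥ 2. Combining the bounds, tw(G) = 2.

2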